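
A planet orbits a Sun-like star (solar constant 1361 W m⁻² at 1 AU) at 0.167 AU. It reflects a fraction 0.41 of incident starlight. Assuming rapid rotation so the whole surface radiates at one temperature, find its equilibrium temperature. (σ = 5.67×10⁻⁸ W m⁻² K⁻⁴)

Flux at 0.167 AU: S = 1361/0.167² = 4.88×10⁴ W m⁻².
Energy balance: absorbed = emitted ⇒ πR²·S(1−A) = 4πR²·σT_eq⁴, so T_eq⁴ = S(1−A)/(4σ).
T_eq = [4.88×10⁴ × 0.59 / (4 × 5.67×10⁻⁸)]^(1/4) = (1.27×10¹¹)^(1/4) = 597 K.

T_eq ≈ 597 K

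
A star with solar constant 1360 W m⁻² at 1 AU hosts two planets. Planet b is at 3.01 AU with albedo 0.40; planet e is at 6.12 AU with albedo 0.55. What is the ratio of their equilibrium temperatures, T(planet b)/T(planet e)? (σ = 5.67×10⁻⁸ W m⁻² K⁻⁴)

T₁/T₂ ≈ 1.532

T_eq = [S₀(1−A)/(4σd²)]^(1/4), so T ∝ (1−A)^(1/4) / √d.
T₁ = [1360×0.60/(4×5.67×10⁻⁸×3.01²)]^(1/4) = 141.17 K.
T₂ = [1360×0.45/(4×5.67×10⁻⁸×6.12²)]^(1/4) = 92.13 K.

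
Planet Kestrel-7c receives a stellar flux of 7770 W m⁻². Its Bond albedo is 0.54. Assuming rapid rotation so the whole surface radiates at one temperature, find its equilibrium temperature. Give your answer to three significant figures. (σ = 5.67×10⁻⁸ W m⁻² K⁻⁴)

Energy balance: absorbed = emitted ⇒ πR²·S(1−A) = 4πR²·σT_eq⁴, so T_eq⁴ = S(1−A)/(4σ).
T_eq = [7770 × 0.46 / (4 × 5.67×10⁻⁸)]^(1/4) = (1.58×10¹⁰)^(1/4) = 354 K.

T_eq ≈ 354 K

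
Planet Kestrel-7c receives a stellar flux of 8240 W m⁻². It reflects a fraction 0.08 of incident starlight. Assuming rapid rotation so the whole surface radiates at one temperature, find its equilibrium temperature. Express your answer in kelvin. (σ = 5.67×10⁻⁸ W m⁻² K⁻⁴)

T_eq ≈ 428 K

Energy balance: absorbed = emitted ⇒ πR²·S(1−A) = 4πR²·σT_eq⁴, so T_eq⁴ = S(1−A)/(4σ).
T_eq = [8240 × 0.92 / (4 × 5.67×10⁻⁸)]^(1/4) = (3.34×10¹⁰)^(1/4) = 428 K.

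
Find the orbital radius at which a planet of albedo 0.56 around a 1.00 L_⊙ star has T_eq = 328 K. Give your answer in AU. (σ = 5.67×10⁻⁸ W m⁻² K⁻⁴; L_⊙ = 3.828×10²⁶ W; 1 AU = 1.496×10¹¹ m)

L = 1.00 × 3.828×10²⁶ = 3.83×10²⁶ W.
From T_eq⁴ = L(1−A)/(16πσd²): d = √[L(1−A)/(16πσT_eq⁴)].
d = √[3.83×10²⁶ × 0.44 / (16π × 5.67×10⁻⁸ × (328)⁴)] = 7.15×10¹⁰ m = 0.478 AU.

d ≈ 0.478 AU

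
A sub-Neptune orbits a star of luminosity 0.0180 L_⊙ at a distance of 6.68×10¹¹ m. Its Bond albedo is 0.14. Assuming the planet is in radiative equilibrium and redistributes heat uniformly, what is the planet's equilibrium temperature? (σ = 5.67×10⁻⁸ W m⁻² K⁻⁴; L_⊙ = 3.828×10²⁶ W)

L = 0.0180 × 3.828×10²⁶ = 6.89×10²⁴ W.
Flux: S = L/(4πd²) = 6.89×10²⁴/(4π×(6.68×10¹¹)²) = 1.23 W m⁻².
Energy balance: absorbed = emitted ⇒ πR²·S(1−A) = 4πR²·σT_eq⁴, so T_eq⁴ = S(1−A)/(4σ).
T_eq = [1.23 × 0.86 / (4 × 5.67×10⁻⁸)]^(1/4) = (4.66×10⁶)^(1/4) = 46.5 K.

T_eq ≈ 46.5 K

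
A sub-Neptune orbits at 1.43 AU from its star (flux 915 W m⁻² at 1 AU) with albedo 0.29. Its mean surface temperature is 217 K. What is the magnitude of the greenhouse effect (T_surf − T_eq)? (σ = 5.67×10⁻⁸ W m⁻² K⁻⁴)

ΔT ≈ 23.5 K

S = 915/1.43² = 447.5 W m⁻².
T_eq = [S(1−A)/(4σ)]^(1/4) = [447.5×0.71/(4×5.67×10⁻⁸)]^(1/4) = 193.5 K.
ΔT = T_surf − T_eq = 217 − 193.5.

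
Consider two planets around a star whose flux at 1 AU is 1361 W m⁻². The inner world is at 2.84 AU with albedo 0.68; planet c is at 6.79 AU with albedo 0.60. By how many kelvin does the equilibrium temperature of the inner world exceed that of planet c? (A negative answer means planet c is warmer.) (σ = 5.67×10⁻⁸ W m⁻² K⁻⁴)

ΔT ≈ 39.3 K

T_eq = [S₀(1−A)/(4σd²)]^(1/4), so T ∝ (1−A)^(1/4) / √d.
T₁ = [1361×0.32/(4×5.67×10⁻⁸×2.84²)]^(1/4) = 124.22 K.
T₂ = [1361×0.40/(4×5.67×10⁻⁸×6.79²)]^(1/4) = 84.94 K.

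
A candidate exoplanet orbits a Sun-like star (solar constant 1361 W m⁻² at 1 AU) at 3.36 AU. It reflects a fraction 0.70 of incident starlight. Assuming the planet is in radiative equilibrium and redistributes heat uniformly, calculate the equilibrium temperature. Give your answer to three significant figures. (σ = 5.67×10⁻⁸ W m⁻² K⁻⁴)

Flux at 3.36 AU: S = 1361/3.36² = 121 W m⁻².
Energy balance: absorbed = emitted ⇒ πR²·S(1−A) = 4πR²·σT_eq⁴, so T_eq⁴ = S(1−A)/(4σ).
T_eq = [121 × 0.30 / (4 × 5.67×10⁻⁸)]^(1/4) = (1.59×10⁸)^(1/4) = 112 K.

T_eq ≈ 112 K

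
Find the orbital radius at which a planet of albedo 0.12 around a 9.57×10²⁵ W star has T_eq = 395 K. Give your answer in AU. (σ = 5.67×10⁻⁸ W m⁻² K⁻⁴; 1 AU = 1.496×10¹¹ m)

From T_eq⁴ = L(1−A)/(16πσd²): d = √[L(1−A)/(16πσT_eq⁴)].
d = √[9.57×10²⁵ × 0.88 / (16π × 5.67×10⁻⁸ × (395)⁴)] = 3.48×10¹⁰ m = 0.233 AU.

d ≈ 0.233 AU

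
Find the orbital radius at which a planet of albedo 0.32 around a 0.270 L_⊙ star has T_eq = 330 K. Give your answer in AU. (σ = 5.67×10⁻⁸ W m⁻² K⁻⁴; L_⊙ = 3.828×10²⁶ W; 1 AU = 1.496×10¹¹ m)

L = 0.270 × 3.828×10²⁶ = 1.03×10²⁶ W.
From T_eq⁴ = L(1−A)/(16πσd²): d = √[L(1−A)/(16πσT_eq⁴)].
d = √[1.03×10²⁶ × 0.68 / (16π × 5.67×10⁻⁸ × (330)⁴)] = 4.56×10¹⁰ m = 0.305 AU.

d ≈ 0.305 AU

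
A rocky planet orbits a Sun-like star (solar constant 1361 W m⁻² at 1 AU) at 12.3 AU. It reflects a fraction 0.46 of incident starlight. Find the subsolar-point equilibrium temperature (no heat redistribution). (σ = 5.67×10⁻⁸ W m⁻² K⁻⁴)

Flux at 12.3 AU: S = 1361/12.3² = 9.00 W m⁻².
At the subsolar point the surface absorbs S(1−A) and emits σT⁴ per unit area — no factor of 4, since only the local patch is in balance.
T = [9.00 × 0.54 / 5.67×10⁻⁸]^(1/4) = (8.57×10⁷)^(1/4) = 96.2 K.

T_ss ≈ 96.2 K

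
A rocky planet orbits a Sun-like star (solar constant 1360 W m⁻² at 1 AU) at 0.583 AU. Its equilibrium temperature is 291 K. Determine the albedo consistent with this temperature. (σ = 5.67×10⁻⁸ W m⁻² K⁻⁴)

Flux at 0.583 AU: S = 1360/0.583² = 4000 W m⁻².
From T_eq⁴ = S(1−A)/(4σ): 1−A = 4σT_eq⁴/S.
1−A = 4 × 5.67×10⁻⁸ × (291)⁴ / 4000 = 0.406.

A ≈ 0.59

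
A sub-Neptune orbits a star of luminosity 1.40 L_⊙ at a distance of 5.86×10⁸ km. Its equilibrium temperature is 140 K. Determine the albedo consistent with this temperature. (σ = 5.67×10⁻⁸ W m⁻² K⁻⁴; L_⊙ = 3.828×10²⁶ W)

d = 5.86×10⁸ km = 5.86×10¹¹ m.
L = 1.40 × 3.828×10²⁶ = 5.36×10²⁶ W.
Flux: S = L/(4πd²) = 5.36×10²⁶/(4π×(5.86×10¹¹)²) = 124 W m⁻².
From T_eq⁴ = S(1−A)/(4σ): 1−A = 4σT_eq⁴/S.
1−A = 4 × 5.67×10⁻⁸ × (140)⁴ / 124 = 0.702.

A ≈ 0.30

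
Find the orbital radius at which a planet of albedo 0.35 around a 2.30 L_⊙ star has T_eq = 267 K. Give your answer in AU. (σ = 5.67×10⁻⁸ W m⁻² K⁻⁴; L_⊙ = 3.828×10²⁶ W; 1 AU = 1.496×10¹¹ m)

d ≈ 1.33 AU

L = 2.30 × 3.828×10²⁶ = 8.80×10²⁶ W.
From T_eq⁴ = L(1−A)/(16πσd²): d = √[L(1−A)/(16πσT_eq⁴)].
d = √[8.80×10²⁶ × 0.65 / (16π × 5.67×10⁻⁸ × (267)⁴)] = 1.99×10¹¹ m = 1.33 AU.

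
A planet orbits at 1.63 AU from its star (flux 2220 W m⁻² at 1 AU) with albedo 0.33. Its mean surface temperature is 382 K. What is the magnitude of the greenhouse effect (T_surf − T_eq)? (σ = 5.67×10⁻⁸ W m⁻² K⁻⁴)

S = 2220/1.63² = 835.6 W m⁻².
T_eq = [S(1−A)/(4σ)]^(1/4) = [835.6×0.67/(4×5.67×10⁻⁸)]^(1/4) = 222.9 K.
ΔT = T_surf − T_eq = 382 − 222.9.

ΔT ≈ 159.1 K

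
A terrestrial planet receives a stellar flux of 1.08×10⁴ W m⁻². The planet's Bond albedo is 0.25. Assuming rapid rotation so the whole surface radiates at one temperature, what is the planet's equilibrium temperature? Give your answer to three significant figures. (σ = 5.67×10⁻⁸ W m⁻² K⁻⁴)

Energy balance: absorbed = emitted ⇒ πR²·S(1−A) = 4πR²·σT_eq⁴, so T_eq⁴ = S(1−A)/(4σ).
T_eq = [1.08×10⁴ × 0.75 / (4 × 5.67×10⁻⁸)]^(1/4) = (3.57×10¹⁰)^(1/4) = 435 K.

T_eq ≈ 435 K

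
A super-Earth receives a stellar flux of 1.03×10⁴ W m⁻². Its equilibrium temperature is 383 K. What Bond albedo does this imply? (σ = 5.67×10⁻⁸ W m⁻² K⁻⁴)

A ≈ 0.53

From T_eq⁴ = S(1−A)/(4σ): 1−A = 4σT_eq⁴/S.
1−A = 4 × 5.67×10⁻⁸ × (383)⁴ / 1.03×10⁴ = 0.474.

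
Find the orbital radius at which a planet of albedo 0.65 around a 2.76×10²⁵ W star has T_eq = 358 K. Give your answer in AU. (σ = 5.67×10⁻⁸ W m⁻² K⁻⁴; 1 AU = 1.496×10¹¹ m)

From T_eq⁴ = L(1−A)/(16πσd²): d = √[L(1−A)/(16πσT_eq⁴)].
d = √[2.76×10²⁵ × 0.35 / (16π × 5.67×10⁻⁸ × (358)⁴)] = 1.44×10¹⁰ m = 0.0960 AU.

d ≈ 0.0960 AU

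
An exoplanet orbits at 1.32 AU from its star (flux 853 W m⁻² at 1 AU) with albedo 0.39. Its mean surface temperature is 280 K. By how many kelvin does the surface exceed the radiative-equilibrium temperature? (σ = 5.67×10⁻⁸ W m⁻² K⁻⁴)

ΔT ≈ 89.5 K

S = 853/1.32² = 489.6 W m⁻².
T_eq = [S(1−A)/(4σ)]^(1/4) = [489.6×0.61/(4×5.67×10⁻⁸)]^(1/4) = 190.5 K.
ΔT = T_surf − T_eq = 280 − 190.5.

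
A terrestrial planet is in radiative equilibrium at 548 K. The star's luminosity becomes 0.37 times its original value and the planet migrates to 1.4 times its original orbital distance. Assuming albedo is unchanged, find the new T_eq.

T_eq ∝ L^(1/4) · d^(−1/2).
T′ = 548 × 0.37^(1/4) / 1.4^(1/2) = 361 K.

T_eq ≈ 361 K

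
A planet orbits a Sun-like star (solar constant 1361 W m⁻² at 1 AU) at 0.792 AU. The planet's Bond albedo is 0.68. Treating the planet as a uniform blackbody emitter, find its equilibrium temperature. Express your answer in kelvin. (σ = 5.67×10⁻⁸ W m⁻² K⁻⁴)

T_eq ≈ 235 K

Flux at 0.792 AU: S = 1361/0.792² = 2170 W m⁻².
Energy balance: absorbed = emitted ⇒ πR²·S(1−A) = 4πR²·σT_eq⁴, so T_eq⁴ = S(1−A)/(4σ).
T_eq = [2170 × 0.32 / (4 × 5.67×10⁻⁸)]^(1/4) = (3.06×10⁹)^(1/4) = 235 K.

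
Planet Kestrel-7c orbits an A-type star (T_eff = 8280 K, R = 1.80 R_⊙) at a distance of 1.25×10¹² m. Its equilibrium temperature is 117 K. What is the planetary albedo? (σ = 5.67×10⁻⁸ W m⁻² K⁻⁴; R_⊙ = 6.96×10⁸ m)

A ≈ 0.84

R_⋆ = 1.80 × 6.96×10⁸ = 1.25×10⁹ m.
L = 4πR_⋆²σT_⋆⁴ = 4π(1.25×10⁹)² × 5.67×10⁻⁸ × (8280)⁴ = 5.26×10²⁷ W.
S = L/(4πd²) = 268 W m⁻².
From T_eq⁴ = S(1−A)/(4σ): 1−A = 4σT_eq⁴/S.
1−A = 4 × 5.67×10⁻⁸ × (117)⁴ / 268 = 0.159.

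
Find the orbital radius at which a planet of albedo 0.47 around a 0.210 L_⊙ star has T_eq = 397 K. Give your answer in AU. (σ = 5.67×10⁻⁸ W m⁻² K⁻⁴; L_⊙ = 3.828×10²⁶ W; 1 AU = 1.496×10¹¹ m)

L = 0.210 × 3.828×10²⁶ = 8.04×10²⁵ W.
From T_eq⁴ = L(1−A)/(16πσd²): d = √[L(1−A)/(16πσT_eq⁴)].
d = √[8.04×10²⁵ × 0.53 / (16π × 5.67×10⁻⁸ × (397)⁴)] = 2.45×10¹⁰ m = 0.164 AU.

d ≈ 0.164 AU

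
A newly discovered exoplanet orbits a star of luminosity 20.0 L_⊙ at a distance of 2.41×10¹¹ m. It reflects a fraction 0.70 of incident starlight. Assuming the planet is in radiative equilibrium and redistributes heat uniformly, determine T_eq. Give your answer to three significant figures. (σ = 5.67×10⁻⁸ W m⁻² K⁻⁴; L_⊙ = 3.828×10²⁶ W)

T_eq ≈ 343 K

L = 20.0 × 3.828×10²⁶ = 7.66×10²⁷ W.
Flux: S = L/(4πd²) = 7.66×10²⁷/(4π×(2.41×10¹¹)²) = 1.05×10⁴ W m⁻².
Energy balance: absorbed = emitted ⇒ πR²·S(1−A) = 4πR²·σT_eq⁴, so T_eq⁴ = S(1−A)/(4σ).
T_eq = [1.05×10⁴ × 0.30 / (4 × 5.67×10⁻⁸)]^(1/4) = (1.39×10¹⁰)^(1/4) = 343 K.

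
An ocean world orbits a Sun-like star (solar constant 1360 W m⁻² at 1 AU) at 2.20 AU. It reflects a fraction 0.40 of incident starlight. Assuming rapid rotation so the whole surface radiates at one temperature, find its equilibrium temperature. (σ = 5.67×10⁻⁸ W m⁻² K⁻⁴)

Flux at 2.20 AU: S = 1360/2.20² = 281 W m⁻².
Energy balance: absorbed = emitted ⇒ πR²·S(1−A) = 4πR²·σT_eq⁴, so T_eq⁴ = S(1−A)/(4σ).
T_eq = [281 × 0.60 / (4 × 5.67×10⁻⁸)]^(1/4) = (7.43×10⁸)^(1/4) = 165 K.

T_eq ≈ 165 K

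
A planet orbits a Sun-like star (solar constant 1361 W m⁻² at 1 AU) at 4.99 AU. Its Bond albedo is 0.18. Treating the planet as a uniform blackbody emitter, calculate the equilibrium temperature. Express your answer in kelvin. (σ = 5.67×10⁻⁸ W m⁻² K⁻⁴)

T_eq ≈ 119 K

Flux at 4.99 AU: S = 1361/4.99² = 54.7 W m⁻².
Energy balance: absorbed = emitted ⇒ πR²·S(1−A) = 4πR²·σT_eq⁴, so T_eq⁴ = S(1−A)/(4σ).
T_eq = [54.7 × 0.82 / (4 × 5.67×10⁻⁸)]^(1/4) = (1.98×10⁸)^(1/4) = 119 K.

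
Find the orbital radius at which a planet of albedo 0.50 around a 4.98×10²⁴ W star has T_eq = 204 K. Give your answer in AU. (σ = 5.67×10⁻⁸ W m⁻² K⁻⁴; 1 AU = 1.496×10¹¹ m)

From T_eq⁴ = L(1−A)/(16πσd²): d = √[L(1−A)/(16πσT_eq⁴)].
d = √[4.98×10²⁴ × 0.50 / (16π × 5.67×10⁻⁸ × (204)⁴)] = 2.25×10¹⁰ m = 0.150 AU.

d ≈ 0.150 AU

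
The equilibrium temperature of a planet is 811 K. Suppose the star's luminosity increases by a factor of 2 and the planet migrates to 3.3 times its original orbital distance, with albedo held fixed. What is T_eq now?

T_eq ≈ 531 K

T_eq ∝ L^(1/4) · d^(−1/2).
T′ = 811 × 2^(1/4) / 3.3^(1/2) = 531 K.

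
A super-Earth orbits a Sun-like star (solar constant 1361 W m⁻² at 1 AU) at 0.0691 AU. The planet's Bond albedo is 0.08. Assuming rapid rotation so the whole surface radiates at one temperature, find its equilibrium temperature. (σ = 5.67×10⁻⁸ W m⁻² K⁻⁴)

Flux at 0.0691 AU: S = 1361/0.0691² = 2.85×10⁵ W m⁻².
Energy balance: absorbed = emitted ⇒ πR²·S(1−A) = 4πR²·σT_eq⁴, so T_eq⁴ = S(1−A)/(4σ).
T_eq = [2.85×10⁵ × 0.92 / (4 × 5.67×10⁻⁸)]^(1/4) = (1.16×10¹²)^(1/4) = 1040 K.

T_eq ≈ 1040 K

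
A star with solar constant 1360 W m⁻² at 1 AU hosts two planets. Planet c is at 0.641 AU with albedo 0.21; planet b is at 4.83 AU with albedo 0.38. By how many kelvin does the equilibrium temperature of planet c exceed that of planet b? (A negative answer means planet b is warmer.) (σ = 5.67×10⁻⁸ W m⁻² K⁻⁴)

ΔT ≈ 215.3 K

T_eq = [S₀(1−A)/(4σd²)]^(1/4), so T ∝ (1−A)^(1/4) / √d.
T₁ = [1360×0.79/(4×5.67×10⁻⁸×0.641²)]^(1/4) = 327.68 K.
T₂ = [1360×0.62/(4×5.67×10⁻⁸×4.83²)]^(1/4) = 112.36 K.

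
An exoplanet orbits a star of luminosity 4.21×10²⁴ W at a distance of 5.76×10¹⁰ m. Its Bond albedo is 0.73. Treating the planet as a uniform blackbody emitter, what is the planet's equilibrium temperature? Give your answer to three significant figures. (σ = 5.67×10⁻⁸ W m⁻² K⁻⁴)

T_eq ≈ 105 K

Flux: S = L/(4πd²) = 4.21×10²⁴/(4π×(5.76×10¹⁰)²) = 101 W m⁻².
Energy balance: absorbed = emitted ⇒ πR²·S(1−A) = 4πR²·σT_eq⁴, so T_eq⁴ = S(1−A)/(4σ).
T_eq = [101 × 0.27 / (4 × 5.67×10⁻⁸)]^(1/4) = (1.20×10⁸)^(1/4) = 105 K.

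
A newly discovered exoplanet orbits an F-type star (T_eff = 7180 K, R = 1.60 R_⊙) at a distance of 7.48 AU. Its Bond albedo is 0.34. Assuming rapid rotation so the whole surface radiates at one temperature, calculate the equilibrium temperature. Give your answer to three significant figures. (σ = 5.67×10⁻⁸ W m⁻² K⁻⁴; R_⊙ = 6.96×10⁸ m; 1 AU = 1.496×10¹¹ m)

R_⋆ = 1.60 × 6.96×10⁸ = 1.11×10⁹ m.
d = 7.48 AU = 1.12×10¹² m.
L = 4πR_⋆²σT_⋆⁴ = 4π(1.11×10⁹)² × 5.67×10⁻⁸ × (7180)⁴ = 2.35×10²⁷ W.
S = L/(4πd²) = 149 W m⁻².
Energy balance: absorbed = emitted ⇒ πR²·S(1−A) = 4πR²·σT_eq⁴, so T_eq⁴ = S(1−A)/(4σ).
T_eq = [149 × 0.66 / (4 × 5.67×10⁻⁸)]^(1/4) = (4.34×10⁸)^(1/4) = 144 K.

T_eq ≈ 144 K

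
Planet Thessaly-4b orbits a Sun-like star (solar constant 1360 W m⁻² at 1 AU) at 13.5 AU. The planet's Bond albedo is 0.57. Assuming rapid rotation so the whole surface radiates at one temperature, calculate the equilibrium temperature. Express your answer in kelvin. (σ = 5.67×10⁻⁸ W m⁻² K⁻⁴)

T_eq ≈ 61.3 K

Flux at 13.5 AU: S = 1360/13.5² = 7.46 W m⁻².
Energy balance: absorbed = emitted ⇒ πR²·S(1−A) = 4πR²·σT_eq⁴, so T_eq⁴ = S(1−A)/(4σ).
T_eq = [7.46 × 0.43 / (4 × 5.67×10⁻⁸)]^(1/4) = (1.41×10⁷)^(1/4) = 61.3 K.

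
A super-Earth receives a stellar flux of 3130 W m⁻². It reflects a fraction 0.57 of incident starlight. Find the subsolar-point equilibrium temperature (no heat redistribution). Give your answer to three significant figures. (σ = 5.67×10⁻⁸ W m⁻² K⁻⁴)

T_ss ≈ 393 K

At the subsolar point the surface absorbs S(1−A) and emits σT⁴ per unit area — no factor of 4, since only the local patch is in balance.
T = [3130 × 0.43 / 5.67×10⁻⁸]^(1/4) = (2.37×10¹⁰)^(1/4) = 393 K.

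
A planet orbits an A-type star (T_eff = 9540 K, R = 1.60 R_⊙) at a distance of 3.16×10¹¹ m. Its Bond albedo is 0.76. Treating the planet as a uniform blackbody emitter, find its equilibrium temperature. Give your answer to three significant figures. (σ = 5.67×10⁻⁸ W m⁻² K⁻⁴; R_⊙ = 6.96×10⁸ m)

T_eq ≈ 280 K

R_⋆ = 1.60 × 6.96×10⁸ = 1.11×10⁹ m.
L = 4πR_⋆²σT_⋆⁴ = 4π(1.11×10⁹)² × 5.67×10⁻⁸ × (9540)⁴ = 7.32×10²⁷ W.
S = L/(4πd²) = 5830 W m⁻².
Energy balance: absorbed = emitted ⇒ πR²·S(1−A) = 4πR²·σT_eq⁴, so T_eq⁴ = S(1−A)/(4σ).
T_eq = [5830 × 0.24 / (4 × 5.67×10⁻⁸)]^(1/4) = (6.17×10⁹)^(1/4) = 280 K.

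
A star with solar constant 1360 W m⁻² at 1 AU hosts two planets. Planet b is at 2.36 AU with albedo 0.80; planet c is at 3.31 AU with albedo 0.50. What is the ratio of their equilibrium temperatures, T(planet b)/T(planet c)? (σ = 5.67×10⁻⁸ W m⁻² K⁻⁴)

T_eq = [S₀(1−A)/(4σd²)]^(1/4), so T ∝ (1−A)^(1/4) / √d.
T₁ = [1360×0.20/(4×5.67×10⁻⁸×2.36²)]^(1/4) = 121.14 K.
T₂ = [1360×0.50/(4×5.67×10⁻⁸×3.31²)]^(1/4) = 128.62 K.

T₁/T₂ ≈ 0.942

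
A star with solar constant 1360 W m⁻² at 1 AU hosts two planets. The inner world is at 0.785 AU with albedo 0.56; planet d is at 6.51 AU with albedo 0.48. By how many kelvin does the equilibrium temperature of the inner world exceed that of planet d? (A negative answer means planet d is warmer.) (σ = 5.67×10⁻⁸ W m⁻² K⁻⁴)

T_eq = [S₀(1−A)/(4σd²)]^(1/4), so T ∝ (1−A)^(1/4) / √d.
T₁ = [1360×0.44/(4×5.67×10⁻⁸×0.785²)]^(1/4) = 255.80 K.
T₂ = [1360×0.52/(4×5.67×10⁻⁸×6.51²)]^(1/4) = 92.62 K.

ΔT ≈ 163.2 K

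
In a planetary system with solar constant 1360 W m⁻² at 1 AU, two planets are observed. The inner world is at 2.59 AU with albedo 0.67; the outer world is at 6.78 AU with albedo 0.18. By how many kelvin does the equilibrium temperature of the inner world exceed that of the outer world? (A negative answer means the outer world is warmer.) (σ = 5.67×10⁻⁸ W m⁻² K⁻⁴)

ΔT ≈ 29.4 K

T_eq = [S₀(1−A)/(4σd²)]^(1/4), so T ∝ (1−A)^(1/4) / √d.
T₁ = [1360×0.33/(4×5.67×10⁻⁸×2.59²)]^(1/4) = 131.05 K.
T₂ = [1360×0.82/(4×5.67×10⁻⁸×6.78²)]^(1/4) = 101.70 K.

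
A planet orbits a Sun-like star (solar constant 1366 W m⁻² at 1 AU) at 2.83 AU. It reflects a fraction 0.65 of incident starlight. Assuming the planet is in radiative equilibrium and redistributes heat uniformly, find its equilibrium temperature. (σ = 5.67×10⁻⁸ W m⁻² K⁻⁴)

T_eq ≈ 127 K

Flux at 2.83 AU: S = 1366/2.83² = 171 W m⁻².
Energy balance: absorbed = emitted ⇒ πR²·S(1−A) = 4πR²·σT_eq⁴, so T_eq⁴ = S(1−A)/(4σ).
T_eq = [171 × 0.35 / (4 × 5.67×10⁻⁸)]^(1/4) = (2.63×10⁸)^(1/4) = 127 K.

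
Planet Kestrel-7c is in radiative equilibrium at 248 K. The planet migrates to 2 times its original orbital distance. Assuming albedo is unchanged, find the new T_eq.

T_eq ≈ 175 K

T_eq ∝ L^(1/4) · d^(−1/2).
T′ = 248 / 2^(1/2) = 175 K.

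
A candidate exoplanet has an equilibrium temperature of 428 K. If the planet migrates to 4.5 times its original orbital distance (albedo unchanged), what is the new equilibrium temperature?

T_eq ≈ 202 K

T_eq ∝ L^(1/4) · d^(−1/2).
T′ = 428 / 4.5^(1/2) = 202 K.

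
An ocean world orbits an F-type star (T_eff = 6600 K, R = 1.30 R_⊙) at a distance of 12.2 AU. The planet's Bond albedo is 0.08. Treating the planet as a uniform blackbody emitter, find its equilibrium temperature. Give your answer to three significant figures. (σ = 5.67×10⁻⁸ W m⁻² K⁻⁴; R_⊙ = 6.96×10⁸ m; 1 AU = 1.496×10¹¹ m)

R_⋆ = 1.30 × 6.96×10⁸ = 9.05×10⁸ m.
d = 12.2 AU = 1.83×10¹² m.
L = 4πR_⋆²σT_⋆⁴ = 4π(9.05×10⁸)² × 5.67×10⁻⁸ × (6600)⁴ = 1.11×10²⁷ W.
S = L/(4πd²) = 26.4 W m⁻².
Energy balance: absorbed = emitted ⇒ πR²·S(1−A) = 4πR²·σT_eq⁴, so T_eq⁴ = S(1−A)/(4σ).
T_eq = [26.4 × 0.92 / (4 × 5.67×10⁻⁸)]^(1/4) = (1.07×10⁸)^(1/4) = 102 K.

T_eq ≈ 102 K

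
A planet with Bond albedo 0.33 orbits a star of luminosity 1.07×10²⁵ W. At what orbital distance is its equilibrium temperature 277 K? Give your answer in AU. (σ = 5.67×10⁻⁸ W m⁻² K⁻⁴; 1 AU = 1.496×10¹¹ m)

d ≈ 0.138 AU

From T_eq⁴ = L(1−A)/(16πσd²): d = √[L(1−A)/(16πσT_eq⁴)].
d = √[1.07×10²⁵ × 0.67 / (16π × 5.67×10⁻⁸ × (277)⁴)] = 2.07×10¹⁰ m = 0.138 AU.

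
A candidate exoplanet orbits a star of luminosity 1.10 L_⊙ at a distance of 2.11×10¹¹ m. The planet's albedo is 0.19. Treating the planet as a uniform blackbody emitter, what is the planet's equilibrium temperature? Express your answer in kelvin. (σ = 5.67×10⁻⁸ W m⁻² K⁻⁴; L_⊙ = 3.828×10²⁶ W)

T_eq ≈ 228 K

L = 1.10 × 3.828×10²⁶ = 4.21×10²⁶ W.
Flux: S = L/(4πd²) = 4.21×10²⁶/(4π×(2.11×10¹¹)²) = 753 W m⁻².
Energy balance: absorbed = emitted ⇒ πR²·S(1−A) = 4πR²·σT_eq⁴, so T_eq⁴ = S(1−A)/(4σ).
T_eq = [753 × 0.81 / (4 × 5.67×10⁻⁸)]^(1/4) = (2.69×10⁹)^(1/4) = 228 K.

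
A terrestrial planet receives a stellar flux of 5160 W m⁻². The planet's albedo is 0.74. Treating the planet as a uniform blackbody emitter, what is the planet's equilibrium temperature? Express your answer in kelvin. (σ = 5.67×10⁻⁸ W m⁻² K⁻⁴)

T_eq ≈ 277 K

Energy balance: absorbed = emitted ⇒ πR²·S(1−A) = 4πR²·σT_eq⁴, so T_eq⁴ = S(1−A)/(4σ).
T_eq = [5160 × 0.26 / (4 × 5.67×10⁻⁸)]^(1/4) = (5.92×10⁹)^(1/4) = 277 K.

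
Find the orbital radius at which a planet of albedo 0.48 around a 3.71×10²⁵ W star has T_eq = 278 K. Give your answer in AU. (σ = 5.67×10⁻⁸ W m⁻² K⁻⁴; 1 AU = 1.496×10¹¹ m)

From T_eq⁴ = L(1−A)/(16πσd²): d = √[L(1−A)/(16πσT_eq⁴)].
d = √[3.71×10²⁵ × 0.52 / (16π × 5.67×10⁻⁸ × (278)⁴)] = 3.37×10¹⁰ m = 0.225 AU.

d ≈ 0.225 AU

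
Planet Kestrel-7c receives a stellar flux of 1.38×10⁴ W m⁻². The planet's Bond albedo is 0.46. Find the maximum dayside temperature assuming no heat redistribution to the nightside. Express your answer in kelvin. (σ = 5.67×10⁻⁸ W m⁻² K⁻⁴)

With no redistribution each surface element balances locally: S(1−A) = σT⁴.
T = [1.38×10⁴ × 0.54 / 5.67×10⁻⁸]^(1/4) = (1.31×10¹¹)^(1/4) = 602 K.

T_ss ≈ 602 K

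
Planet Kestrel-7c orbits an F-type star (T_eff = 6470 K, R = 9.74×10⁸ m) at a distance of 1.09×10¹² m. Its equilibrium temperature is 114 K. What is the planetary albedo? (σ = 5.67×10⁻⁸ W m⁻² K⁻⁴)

A ≈ 0.52

L = 4πR_⋆²σT_⋆⁴ = 4π(9.74×10⁸)² × 5.67×10⁻⁸ × (6470)⁴ = 1.18×10²⁷ W.
S = L/(4πd²) = 79.3 W m⁻².
From T_eq⁴ = S(1−A)/(4σ): 1−A = 4σT_eq⁴/S.
1−A = 4 × 5.67×10⁻⁸ × (114)⁴ / 79.3 = 0.483.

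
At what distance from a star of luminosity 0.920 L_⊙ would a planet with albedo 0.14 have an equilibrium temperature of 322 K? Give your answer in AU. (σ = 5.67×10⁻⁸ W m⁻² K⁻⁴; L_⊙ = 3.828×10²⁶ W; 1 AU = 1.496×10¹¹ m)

d ≈ 0.665 AU

L = 0.920 × 3.828×10²⁶ = 3.52×10²⁶ W.
From T_eq⁴ = L(1−A)/(16πσd²): d = √[L(1−A)/(16πσT_eq⁴)].
d = √[3.52×10²⁶ × 0.86 / (16π × 5.67×10⁻⁸ × (322)⁴)] = 9.94×10¹⁰ m = 0.665 AU.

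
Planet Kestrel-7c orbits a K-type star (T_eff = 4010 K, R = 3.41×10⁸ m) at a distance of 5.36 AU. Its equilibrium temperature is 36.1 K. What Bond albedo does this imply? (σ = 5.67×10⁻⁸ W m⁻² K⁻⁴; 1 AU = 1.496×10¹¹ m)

d = 5.36 AU = 8.02×10¹¹ m.
L = 4πR_⋆²σT_⋆⁴ = 4π(3.41×10⁸)² × 5.67×10⁻⁸ × (4010)⁴ = 2.14×10²⁵ W.
S = L/(4πd²) = 2.65 W m⁻².
From T_eq⁴ = S(1−A)/(4σ): 1−A = 4σT_eq⁴/S.
1−A = 4 × 5.67×10⁻⁸ × (36.1)⁴ / 2.65 = 0.145.

A ≈ 0.85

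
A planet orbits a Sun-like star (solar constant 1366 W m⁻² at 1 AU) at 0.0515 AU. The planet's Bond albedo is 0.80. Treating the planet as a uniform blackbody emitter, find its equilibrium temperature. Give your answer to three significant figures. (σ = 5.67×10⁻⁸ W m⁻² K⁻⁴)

T_eq ≈ 821 K

Flux at 0.0515 AU: S = 1366/0.0515² = 5.15×10⁵ W m⁻².
Energy balance: absorbed = emitted ⇒ πR²·S(1−A) = 4πR²·σT_eq⁴, so T_eq⁴ = S(1−A)/(4σ).
T_eq = [5.15×10⁵ × 0.20 / (4 × 5.67×10⁻⁸)]^(1/4) = (4.54×10¹¹)^(1/4) = 821 K.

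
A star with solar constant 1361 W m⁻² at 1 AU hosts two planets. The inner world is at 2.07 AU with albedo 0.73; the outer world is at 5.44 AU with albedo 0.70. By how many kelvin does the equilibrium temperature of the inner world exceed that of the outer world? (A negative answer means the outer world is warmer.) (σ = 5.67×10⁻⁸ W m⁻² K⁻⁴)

ΔT ≈ 51.1 K

T_eq = [S₀(1−A)/(4σd²)]^(1/4), so T ∝ (1−A)^(1/4) / √d.
T₁ = [1361×0.27/(4×5.67×10⁻⁸×2.07²)]^(1/4) = 139.45 K.
T₂ = [1361×0.30/(4×5.67×10⁻⁸×5.44²)]^(1/4) = 88.32 K.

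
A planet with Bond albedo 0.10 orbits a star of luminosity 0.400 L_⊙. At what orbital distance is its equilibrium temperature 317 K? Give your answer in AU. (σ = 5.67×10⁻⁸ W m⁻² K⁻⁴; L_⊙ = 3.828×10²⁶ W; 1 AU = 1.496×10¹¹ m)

d ≈ 0.463 AU

L = 0.400 × 3.828×10²⁶ = 1.53×10²⁶ W.
From T_eq⁴ = L(1−A)/(16πσd²): d = √[L(1−A)/(16πσT_eq⁴)].
d = √[1.53×10²⁶ × 0.90 / (16π × 5.67×10⁻⁸ × (317)⁴)] = 6.92×10¹⁰ m = 0.463 AU.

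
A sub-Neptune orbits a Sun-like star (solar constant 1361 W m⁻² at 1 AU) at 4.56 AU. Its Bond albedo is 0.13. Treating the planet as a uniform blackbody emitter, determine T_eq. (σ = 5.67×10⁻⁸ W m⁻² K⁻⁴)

T_eq ≈ 126 K

Flux at 4.56 AU: S = 1361/4.56² = 65.5 W m⁻².
Energy balance: absorbed = emitted ⇒ πR²·S(1−A) = 4πR²·σT_eq⁴, so T_eq⁴ = S(1−A)/(4σ).
T_eq = [65.5 × 0.87 / (4 × 5.67×10⁻⁸)]^(1/4) = (2.51×10⁸)^(1/4) = 126 K.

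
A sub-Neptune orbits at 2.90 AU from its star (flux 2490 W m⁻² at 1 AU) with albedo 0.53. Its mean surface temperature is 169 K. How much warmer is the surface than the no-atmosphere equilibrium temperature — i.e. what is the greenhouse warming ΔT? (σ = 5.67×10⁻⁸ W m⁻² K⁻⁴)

ΔT ≈ 11.6 K

S = 2490/2.90² = 296.1 W m⁻².
T_eq = [S(1−A)/(4σ)]^(1/4) = [296.1×0.47/(4×5.67×10⁻⁸)]^(1/4) = 157.4 K.
ΔT = T_surf − T_eq = 169 − 157.4.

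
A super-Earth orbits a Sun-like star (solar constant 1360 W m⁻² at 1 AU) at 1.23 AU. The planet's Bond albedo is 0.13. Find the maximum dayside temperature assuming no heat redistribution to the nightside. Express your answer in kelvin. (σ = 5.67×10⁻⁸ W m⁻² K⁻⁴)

T_ss ≈ 343 K

Flux at 1.23 AU: S = 1360/1.23² = 899 W m⁻².
With no redistribution each surface element balances locally: S(1−A) = σT⁴.
T = [899 × 0.87 / 5.67×10⁻⁸]^(1/4) = (1.38×10¹⁰)^(1/4) = 343 K.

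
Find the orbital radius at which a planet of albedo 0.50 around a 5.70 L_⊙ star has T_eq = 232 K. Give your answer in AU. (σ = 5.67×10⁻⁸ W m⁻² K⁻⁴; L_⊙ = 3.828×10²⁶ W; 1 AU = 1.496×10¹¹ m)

d ≈ 2.43 AU

L = 5.70 × 3.828×10²⁶ = 2.18×10²⁷ W.
From T_eq⁴ = L(1−A)/(16πσd²): d = √[L(1−A)/(16πσT_eq⁴)].
d = √[2.18×10²⁷ × 0.50 / (16π × 5.67×10⁻⁸ × (232)⁴)] = 3.64×10¹¹ m = 2.43 AU.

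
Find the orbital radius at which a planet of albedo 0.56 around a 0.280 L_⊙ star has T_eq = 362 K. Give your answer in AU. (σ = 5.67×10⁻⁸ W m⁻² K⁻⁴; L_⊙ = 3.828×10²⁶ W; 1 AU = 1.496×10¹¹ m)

L = 0.280 × 3.828×10²⁶ = 1.07×10²⁶ W.
From T_eq⁴ = L(1−A)/(16πσd²): d = √[L(1−A)/(16πσT_eq⁴)].
d = √[1.07×10²⁶ × 0.44 / (16π × 5.67×10⁻⁸ × (362)⁴)] = 3.10×10¹⁰ m = 0.207 AU.

d ≈ 0.207 AU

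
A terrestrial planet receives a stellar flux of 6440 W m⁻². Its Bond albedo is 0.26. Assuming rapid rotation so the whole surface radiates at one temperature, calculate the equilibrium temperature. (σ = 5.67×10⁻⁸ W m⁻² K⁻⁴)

Energy balance: absorbed = emitted ⇒ πR²·S(1−A) = 4πR²·σT_eq⁴, so T_eq⁴ = S(1−A)/(4σ).
T_eq = [6440 × 0.74 / (4 × 5.67×10⁻⁸)]^(1/4) = (2.10×10¹⁰)^(1/4) = 381 K.

T_eq ≈ 381 K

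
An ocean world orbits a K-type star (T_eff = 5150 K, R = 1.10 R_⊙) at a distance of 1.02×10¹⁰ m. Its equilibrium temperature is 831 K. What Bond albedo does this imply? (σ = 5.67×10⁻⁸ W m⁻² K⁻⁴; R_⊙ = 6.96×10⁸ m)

R_⋆ = 1.10 × 6.96×10⁸ = 7.66×10⁸ m.
L = 4πR_⋆²σT_⋆⁴ = 4π(7.66×10⁸)² × 5.67×10⁻⁸ × (5150)⁴ = 2.94×10²⁶ W.
S = L/(4πd²) = 2.25×10⁵ W m⁻².
From T_eq⁴ = S(1−A)/(4σ): 1−A = 4σT_eq⁴/S.
1−A = 4 × 5.67×10⁻⁸ × (831)⁴ / 2.25×10⁵ = 0.481.

A ≈ 0.52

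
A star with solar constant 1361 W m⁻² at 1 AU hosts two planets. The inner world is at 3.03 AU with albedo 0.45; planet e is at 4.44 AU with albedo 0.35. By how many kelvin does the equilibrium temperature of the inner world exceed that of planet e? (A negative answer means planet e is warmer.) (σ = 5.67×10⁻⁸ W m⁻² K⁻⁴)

T_eq = [S₀(1−A)/(4σd²)]^(1/4), so T ∝ (1−A)^(1/4) / √d.
T₁ = [1361×0.55/(4×5.67×10⁻⁸×3.03²)]^(1/4) = 137.70 K.
T₂ = [1361×0.65/(4×5.67×10⁻⁸×4.44²)]^(1/4) = 118.60 K.

ΔT ≈ 19.1 K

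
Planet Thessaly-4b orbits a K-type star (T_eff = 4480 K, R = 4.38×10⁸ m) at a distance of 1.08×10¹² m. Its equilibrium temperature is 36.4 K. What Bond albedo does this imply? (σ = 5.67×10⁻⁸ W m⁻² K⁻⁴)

A ≈ 0.89

L = 4πR_⋆²σT_⋆⁴ = 4π(4.38×10⁸)² × 5.67×10⁻⁸ × (4480)⁴ = 5.51×10²⁵ W.
S = L/(4πd²) = 3.76 W m⁻².
From T_eq⁴ = S(1−A)/(4σ): 1−A = 4σT_eq⁴/S.
1−A = 4 × 5.67×10⁻⁸ × (36.4)⁴ / 3.76 = 0.106.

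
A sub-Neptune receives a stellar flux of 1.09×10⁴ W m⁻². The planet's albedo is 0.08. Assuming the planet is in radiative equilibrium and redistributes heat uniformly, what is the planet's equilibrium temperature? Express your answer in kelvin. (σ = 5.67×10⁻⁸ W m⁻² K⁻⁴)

T_eq ≈ 459 K

Energy balance: absorbed = emitted ⇒ πR²·S(1−A) = 4πR²·σT_eq⁴, so T_eq⁴ = S(1−A)/(4σ).
T_eq = [1.09×10⁴ × 0.92 / (4 × 5.67×10⁻⁸)]^(1/4) = (4.42×10¹⁰)^(1/4) = 459 K.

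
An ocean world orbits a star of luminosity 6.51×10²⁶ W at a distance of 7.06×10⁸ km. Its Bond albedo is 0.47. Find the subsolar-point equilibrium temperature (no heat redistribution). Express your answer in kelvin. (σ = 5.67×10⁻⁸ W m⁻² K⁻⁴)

T_ss ≈ 177 K

d = 7.06×10⁸ km = 7.06×10¹¹ m.
Flux: S = L/(4πd²) = 6.51×10²⁶/(4π×(7.06×10¹¹)²) = 104 W m⁻².
At the subsolar point the surface absorbs S(1−A) and emits σT⁴ per unit area — no factor of 4, since only the local patch is in balance.
T = [104 × 0.53 / 5.67×10⁻⁸]^(1/4) = (9.72×10⁸)^(1/4) = 177 K.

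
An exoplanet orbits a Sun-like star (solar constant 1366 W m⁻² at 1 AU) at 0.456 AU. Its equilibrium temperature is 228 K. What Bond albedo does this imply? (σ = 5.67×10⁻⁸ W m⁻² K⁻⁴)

A ≈ 0.91

Flux at 0.456 AU: S = 1366/0.456² = 6570 W m⁻².
From T_eq⁴ = S(1−A)/(4σ): 1−A = 4σT_eq⁴/S.
1−A = 4 × 5.67×10⁻⁸ × (228)⁴ / 6570 = 0.093.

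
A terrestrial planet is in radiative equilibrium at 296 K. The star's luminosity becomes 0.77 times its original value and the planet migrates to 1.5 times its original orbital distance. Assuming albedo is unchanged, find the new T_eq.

T_eq ∝ L^(1/4) · d^(−1/2).
T′ = 296 × 0.77^(1/4) / 1.5^(1/2) = 226 K.

T_eq ≈ 226 K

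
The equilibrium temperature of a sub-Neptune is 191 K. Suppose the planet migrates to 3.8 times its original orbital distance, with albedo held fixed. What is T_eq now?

T_eq ≈ 98.0 K

T_eq ∝ L^(1/4) · d^(−1/2).
T′ = 191 / 3.8^(1/2) = 98.0 K.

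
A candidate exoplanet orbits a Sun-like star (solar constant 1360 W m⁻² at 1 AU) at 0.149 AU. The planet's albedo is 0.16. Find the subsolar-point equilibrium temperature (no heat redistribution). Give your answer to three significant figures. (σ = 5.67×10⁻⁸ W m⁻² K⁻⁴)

T_ss ≈ 976 K

Flux at 0.149 AU: S = 1360/0.149² = 6.13×10⁴ W m⁻².
At the subsolar point the surface absorbs S(1−A) and emits σT⁴ per unit area — no factor of 4, since only the local patch is in balance.
T = [6.13×10⁴ × 0.84 / 5.67×10⁻⁸]^(1/4) = (9.08×10¹¹)^(1/4) = 976 K.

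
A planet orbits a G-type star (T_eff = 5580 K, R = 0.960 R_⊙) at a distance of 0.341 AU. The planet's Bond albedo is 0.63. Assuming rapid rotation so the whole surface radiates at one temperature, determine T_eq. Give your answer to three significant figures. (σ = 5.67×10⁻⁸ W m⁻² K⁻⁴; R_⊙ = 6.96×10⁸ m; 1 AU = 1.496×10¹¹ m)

R_⋆ = 0.960 × 6.96×10⁸ = 6.68×10⁸ m.
d = 0.341 AU = 5.10×10¹⁰ m.
L = 4πR_⋆²σT_⋆⁴ = 4π(6.68×10⁸)² × 5.67×10⁻⁸ × (5580)⁴ = 3.08×10²⁶ W.
S = L/(4πd²) = 9430 W m⁻².
Energy balance: absorbed = emitted ⇒ πR²·S(1−A) = 4πR²·σT_eq⁴, so T_eq⁴ = S(1−A)/(4σ).
T_eq = [9430 × 0.37 / (4 × 5.67×10⁻⁸)]^(1/4) = (1.54×10¹⁰)^(1/4) = 352 K.

T_eq ≈ 352 K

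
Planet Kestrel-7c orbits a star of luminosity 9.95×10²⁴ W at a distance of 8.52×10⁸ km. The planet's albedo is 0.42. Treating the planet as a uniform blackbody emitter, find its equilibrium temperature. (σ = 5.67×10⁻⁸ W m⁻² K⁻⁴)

T_eq ≈ 40.9 K

d = 8.52×10⁸ km = 8.52×10¹¹ m.
Flux: S = L/(4πd²) = 9.95×10²⁴/(4π×(8.52×10¹¹)²) = 1.09 W m⁻².
Energy balance: absorbed = emitted ⇒ πR²·S(1−A) = 4πR²·σT_eq⁴, so T_eq⁴ = S(1−A)/(4σ).
T_eq = [1.09 × 0.58 / (4 × 5.67×10⁻⁸)]^(1/4) = (2.79×10⁶)^(1/4) = 40.9 K.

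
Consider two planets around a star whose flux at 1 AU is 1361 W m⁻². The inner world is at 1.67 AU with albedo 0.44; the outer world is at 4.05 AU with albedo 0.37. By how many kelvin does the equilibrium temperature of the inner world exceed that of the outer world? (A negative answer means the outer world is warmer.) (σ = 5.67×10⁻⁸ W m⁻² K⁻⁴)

T_eq = [S₀(1−A)/(4σd²)]^(1/4), so T ∝ (1−A)^(1/4) / √d.
T₁ = [1361×0.56/(4×5.67×10⁻⁸×1.67²)]^(1/4) = 186.31 K.
T₂ = [1361×0.63/(4×5.67×10⁻⁸×4.05²)]^(1/4) = 123.21 K.

ΔT ≈ 63.1 K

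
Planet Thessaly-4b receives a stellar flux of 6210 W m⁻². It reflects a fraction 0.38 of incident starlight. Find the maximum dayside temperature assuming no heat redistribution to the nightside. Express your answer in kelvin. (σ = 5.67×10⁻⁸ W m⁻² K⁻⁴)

T_ss ≈ 510 K

With no redistribution each surface element balances locally: S(1−A) = σT⁴.
T = [6210 × 0.62 / 5.67×10⁻⁸]^(1/4) = (6.79×10¹⁰)^(1/4) = 510 K.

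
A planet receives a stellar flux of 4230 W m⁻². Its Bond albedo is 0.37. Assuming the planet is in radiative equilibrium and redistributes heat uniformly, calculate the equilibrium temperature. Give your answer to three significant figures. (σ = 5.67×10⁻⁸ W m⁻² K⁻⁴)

T_eq ≈ 329 K

Energy balance: absorbed = emitted ⇒ πR²·S(1−A) = 4πR²·σT_eq⁴, so T_eq⁴ = S(1−A)/(4σ).
T_eq = [4230 × 0.63 / (4 × 5.67×10⁻⁸)]^(1/4) = (1.18×10¹⁰)^(1/4) = 329 K.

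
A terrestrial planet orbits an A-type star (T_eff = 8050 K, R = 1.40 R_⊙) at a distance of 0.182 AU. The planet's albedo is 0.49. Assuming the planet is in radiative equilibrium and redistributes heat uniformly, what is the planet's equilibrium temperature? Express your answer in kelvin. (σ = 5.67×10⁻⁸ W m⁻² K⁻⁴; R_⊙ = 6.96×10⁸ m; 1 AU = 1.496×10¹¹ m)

T_eq ≈ 910 K

R_⋆ = 1.40 × 6.96×10⁸ = 9.74×10⁸ m.
d = 0.182 AU = 2.72×10¹⁰ m.
L = 4πR_⋆²σT_⋆⁴ = 4π(9.74×10⁸)² × 5.67×10⁻⁸ × (8050)⁴ = 2.84×10²⁷ W.
S = L/(4πd²) = 3.05×10⁵ W m⁻².
Energy balance: absorbed = emitted ⇒ πR²·S(1−A) = 4πR²·σT_eq⁴, so T_eq⁴ = S(1−A)/(4σ).
T_eq = [3.05×10⁵ × 0.51 / (4 × 5.67×10⁻⁸)]^(1/4) = (6.86×10¹¹)^(1/4) = 910 K.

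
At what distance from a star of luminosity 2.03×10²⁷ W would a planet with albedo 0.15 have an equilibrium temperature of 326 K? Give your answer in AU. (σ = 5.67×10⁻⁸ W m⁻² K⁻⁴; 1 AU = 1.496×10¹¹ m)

From T_eq⁴ = L(1−A)/(16πσd²): d = √[L(1−A)/(16πσT_eq⁴)].
d = √[2.03×10²⁷ × 0.85 / (16π × 5.67×10⁻⁸ × (326)⁴)] = 2.32×10¹¹ m = 1.55 AU.

d ≈ 1.55 AU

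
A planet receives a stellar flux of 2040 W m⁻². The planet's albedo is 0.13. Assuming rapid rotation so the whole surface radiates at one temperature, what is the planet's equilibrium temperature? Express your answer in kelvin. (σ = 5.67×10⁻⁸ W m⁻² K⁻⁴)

Energy balance: absorbed = emitted ⇒ πR²·S(1−A) = 4πR²·σT_eq⁴, so T_eq⁴ = S(1−A)/(4σ).
T_eq = [2040 × 0.87 / (4 × 5.67×10⁻⁸)]^(1/4) = (7.83×10⁹)^(1/4) = 297 K.

T_eq ≈ 297 K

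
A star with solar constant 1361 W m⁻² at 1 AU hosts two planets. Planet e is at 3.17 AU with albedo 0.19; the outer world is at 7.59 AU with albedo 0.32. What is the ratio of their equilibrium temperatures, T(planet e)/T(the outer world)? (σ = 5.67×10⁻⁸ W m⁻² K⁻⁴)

T₁/T₂ ≈ 1.617

T_eq = [S₀(1−A)/(4σd²)]^(1/4), so T ∝ (1−A)^(1/4) / √d.
T₁ = [1361×0.81/(4×5.67×10⁻⁸×3.17²)]^(1/4) = 148.30 K.
T₂ = [1361×0.68/(4×5.67×10⁻⁸×7.59²)]^(1/4) = 91.74 K.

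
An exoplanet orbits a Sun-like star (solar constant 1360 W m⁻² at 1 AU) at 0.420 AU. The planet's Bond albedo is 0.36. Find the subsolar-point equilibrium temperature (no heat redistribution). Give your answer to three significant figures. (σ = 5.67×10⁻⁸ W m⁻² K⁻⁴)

T_ss ≈ 543 K

Flux at 0.420 AU: S = 1360/0.420² = 7710 W m⁻².
At the subsolar point the surface absorbs S(1−A) and emits σT⁴ per unit area — no factor of 4, since only the local patch is in balance.
T = [7710 × 0.64 / 5.67×10⁻⁸]^(1/4) = (8.70×10¹⁰)^(1/4) = 543 K.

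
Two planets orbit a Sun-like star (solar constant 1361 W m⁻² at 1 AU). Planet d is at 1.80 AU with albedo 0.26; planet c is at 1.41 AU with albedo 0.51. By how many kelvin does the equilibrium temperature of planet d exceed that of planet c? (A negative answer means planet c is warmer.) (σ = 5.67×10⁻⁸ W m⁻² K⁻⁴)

ΔT ≈ -3.7 K

T_eq = [S₀(1−A)/(4σd²)]^(1/4), so T ∝ (1−A)^(1/4) / √d.
T₁ = [1361×0.74/(4×5.67×10⁻⁸×1.80²)]^(1/4) = 192.41 K.
T₂ = [1361×0.49/(4×5.67×10⁻⁸×1.41²)]^(1/4) = 196.11 K.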